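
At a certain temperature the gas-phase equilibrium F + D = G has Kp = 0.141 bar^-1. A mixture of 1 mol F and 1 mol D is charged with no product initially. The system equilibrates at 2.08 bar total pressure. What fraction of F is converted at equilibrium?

Basis: 1 mol F initially; let X = conversion of F. Extent ξ = X.
At extent ξ: n_F = 1 − X; n_D = 1 − X; n_G = X.
n_T = Σnᵢ = 2 − X.
With p_i = (n_i/n_T)P, Kp = p_G / (p_F p_D).
Setting this equal to 0.141 bar^-1 and taking the physical root (0 < X < 1) gives X = 0.121.

X = 0.121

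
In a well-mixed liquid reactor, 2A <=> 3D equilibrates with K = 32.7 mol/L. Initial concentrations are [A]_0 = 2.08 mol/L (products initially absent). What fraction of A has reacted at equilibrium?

Let X = conversion of A; extent ξ = 2.08X/2 mol/L.
Concentrations: [A] = 2.08 − 2.08X; [D] = 3.12X.
K = [D]^3 / ([A]^2).
This equals 32.7 at X = 0.718 (the root in 0 < X < 1).

X = 0.718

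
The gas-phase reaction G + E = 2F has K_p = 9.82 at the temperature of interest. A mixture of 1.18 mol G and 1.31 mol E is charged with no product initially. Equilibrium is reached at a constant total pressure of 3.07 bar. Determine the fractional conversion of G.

Basis: 1.18 mol G initially; let X = conversion of G. Extent ξ = 1.18X.
At extent ξ: n_G = 1.18 − 1.18X; n_E = 1.31 − 1.18X; n_F = 2.36X.
Since Δν = 0, n_T = 2.49 throughout.
y_i = n_i/n_T, p_i = y_i·P. K_p = p_F^2 / (p_G p_E).
Substituting and setting equal to 9.82 gives a polynomial in X; the root in (0,1) is X = 0.642.

X = 0.642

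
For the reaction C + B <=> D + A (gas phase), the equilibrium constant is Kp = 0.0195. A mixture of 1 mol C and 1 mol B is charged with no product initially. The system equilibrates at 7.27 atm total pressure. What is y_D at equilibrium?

Basis: 1 mol C initially; let X = conversion of C. Extent ξ = X.
Mole table: n_C = 1 − X; n_B = 1 − X; n_D = X; n_A = X.
Since Δν = 0, n_T = 2 throughout.
With p_i = (n_i/n_T)P, Kp = p_D p_A / (p_C p_B).
Equating to 0.0195 and solving on 0 < X < 1: X = 0.123.
Then n_D = 0.123, n_T = 2, so y_D = 0.061.

y_D = 0.061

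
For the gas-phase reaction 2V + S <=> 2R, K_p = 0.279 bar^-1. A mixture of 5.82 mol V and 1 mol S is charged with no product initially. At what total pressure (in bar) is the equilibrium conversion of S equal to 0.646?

Basis: 1 mol S initially; let X = conversion of S. Extent ξ = X.
Mole table: n_V = 5.82 − 2X; n_S = 1 − X; n_R = 2X.
Summing: n_T = 6.82 − X.
K_p = p_R^2 / (p_V^2 p_S) with p_i = (n_i/n_T)·P.
At X = 0.646: the mole-fraction product g(X) = Π y_i^ν_i = 1.42. Since K_p = g(X)·P^{-1}, P = (g/K_p)^(1/1) = (1.42/0.279)^(1/1) = 5.09 bar.

P = 5.09 bar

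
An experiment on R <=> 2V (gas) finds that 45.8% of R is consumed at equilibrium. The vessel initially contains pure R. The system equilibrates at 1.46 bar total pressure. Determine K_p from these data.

K_p = 1.55 bar

Let X = conversion of R (basis 1 mol R); extent of reaction ξ = X.
At extent ξ: n_R = 1 − X; n_V = 2X.
Summing: n_T = 1 + X.
At X = 0.458: n_R = 0.542, n_V = 0.916, n_T = 1.46.
p_i = (n_i/n_T)·P. K_p = p_V^2 / (p_R) = 1.55 bar.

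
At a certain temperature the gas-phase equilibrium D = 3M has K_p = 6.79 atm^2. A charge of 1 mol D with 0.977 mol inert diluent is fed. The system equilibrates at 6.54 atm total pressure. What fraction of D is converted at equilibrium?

Take 1 mol D as basis and let X be its fractional conversion, so ξ = X.
Mole table: n_D = 1 − X; n_M = 3X; n_I = 0.977 (inert).
Total moles n_T = 1.98 + 2X.
Mole fractions y_i = n_i/n_T; K_p = p_M^3 / (p_D) with p_i = y_i·P.
This yields a degree-3 equation in X; solving on (0,1), X = 0.301.

X = 0.301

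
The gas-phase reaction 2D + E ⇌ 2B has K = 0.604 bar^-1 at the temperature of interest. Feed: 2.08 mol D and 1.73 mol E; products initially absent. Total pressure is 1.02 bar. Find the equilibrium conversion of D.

Let X = conversion of D (basis 2.08 mol D); extent of reaction ξ = 1.04X.
Mole table: n_D = 2.08 − 2.08X; n_E = 1.73 − 1.04X; n_B = 2.08X.
Summing: n_T = 3.81 − 1.04X.
y_i = n_i/n_T, p_i = y_i·P. K = p_B^2 / (p_D^2 p_E).
This yields a degree-3 equation in X; solving on (0,1), X = 0.332.

X = 0.332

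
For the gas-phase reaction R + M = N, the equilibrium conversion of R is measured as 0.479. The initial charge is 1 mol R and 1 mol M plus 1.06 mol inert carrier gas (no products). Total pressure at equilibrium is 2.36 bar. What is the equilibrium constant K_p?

Let X = conversion of R (basis 1 mol R); extent of reaction ξ = X.
Moles: n_R = 1 − X; n_M = 1 − X; n_N = X; n_I = 1.06 (inert).
Summing: n_T = 3.06 − X.
At X = 0.479: n_R = 0.521, n_M = 0.521, n_N = 0.479, n_T = 2.58.
p_i = (n_i/n_T)·P. K_p = p_N / (p_R p_M) = 1.93 bar^-1.

K_p = 1.93 bar^-1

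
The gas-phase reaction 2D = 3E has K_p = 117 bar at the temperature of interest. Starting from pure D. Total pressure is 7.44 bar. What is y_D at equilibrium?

y_D = 0.185

Take 1 mol D as basis and let X be its fractional conversion, so ξ = 0.5X.
Species balance: n_D = 1 − X; n_E = 1.5X.
Summing: n_T = 1 + 0.5X.
With p_i = (n_i/n_T)P, K_p = p_E^3 / (p_D^2).
Setting this equal to 117 bar and taking the physical root (0 < X < 1) gives X = 0.745.
Then n_D = 0.255, n_T = 1.37, so y_D = 0.185.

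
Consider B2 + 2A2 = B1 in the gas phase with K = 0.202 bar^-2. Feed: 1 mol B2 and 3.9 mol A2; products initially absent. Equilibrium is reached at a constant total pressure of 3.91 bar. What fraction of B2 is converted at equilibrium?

Take 1 mol B2 as basis and let X be its fractional conversion, so ξ = X.
Species balance: n_B2 = 1 − X; n_A2 = 3.9 − 2X; n_B1 = X.
Total moles n_T = 4.9 − 2X.
y_i = n_i/n_T, p_i = y_i·P. K = p_B1 / (p_B2 p_A2^2).
Equating to 0.202 bar^-2 and solving on 0 < X < 1: X = 0.620.

X = 0.620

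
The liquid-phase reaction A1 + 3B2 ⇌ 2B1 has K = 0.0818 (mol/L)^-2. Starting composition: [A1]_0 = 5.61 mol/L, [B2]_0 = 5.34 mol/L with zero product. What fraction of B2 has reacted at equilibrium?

Let X = conversion of B2; extent ξ = 5.34X/3 mol/L.
Concentrations: [A1] = 5.61 − 1.78X; [B2] = 5.34 − 5.34X; [B1] = 3.56X.
K = [B1]^2 / ([A1] [B2]^3).
Setting equal to 0.0818 and solving for X on (0,1) gives X = 0.579.

X = 0.579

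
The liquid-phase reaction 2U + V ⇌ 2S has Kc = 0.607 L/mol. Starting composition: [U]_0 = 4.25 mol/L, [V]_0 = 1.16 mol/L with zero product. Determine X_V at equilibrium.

X = 0.623

Let X = conversion of V; extent ξ = 1.16·X mol/L.
Concentrations: [U] = 4.25 − 2.32X; [V] = 1.16 − 1.16X; [S] = 2.32X.
Kc = [S]^2 / ([U]^2 [V]).
Solving Kc = 0.607 for X ∈ (0,1): X = 0.623.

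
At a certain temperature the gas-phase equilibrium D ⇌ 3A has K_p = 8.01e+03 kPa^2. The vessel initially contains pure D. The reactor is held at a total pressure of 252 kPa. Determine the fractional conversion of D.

Take 1 mol D as basis and let X be its fractional conversion, so ξ = X.
At extent ξ: n_D = 1 − X; n_A = 3X.
n_T = Σnᵢ = 1 + 2X.
Mole fractions y_i = n_i/n_T; K_p = p_A^3 / (p_D) with p_i = y_i·P.
Setting this equal to 8.01e+03 kPa^2 and taking the physical root (0 < X < 1) gives X = 0.194.

X = 0.194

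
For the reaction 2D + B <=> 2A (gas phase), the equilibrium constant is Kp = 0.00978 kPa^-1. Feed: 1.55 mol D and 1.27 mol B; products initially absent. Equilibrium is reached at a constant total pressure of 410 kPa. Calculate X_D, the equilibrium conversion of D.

Let X = conversion of D (basis 1.55 mol D); extent of reaction ξ = 0.775X.
At extent ξ: n_D = 1.55 − 1.55X; n_B = 1.27 − 0.775X; n_A = 1.55X.
n_T = Σnᵢ = 2.82 − 0.775X.
y_i = n_i/n_T, p_i = y_i·P. Kp = p_A^2 / (p_D^2 p_B).
This yields a degree-3 equation in X; solving on (0,1), X = 0.544.

X = 0.544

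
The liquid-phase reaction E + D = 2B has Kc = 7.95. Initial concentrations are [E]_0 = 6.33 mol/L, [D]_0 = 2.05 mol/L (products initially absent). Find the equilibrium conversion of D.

X = 0.841

Let X = conversion of D; extent ξ = 2.05·X mol/L.
Concentrations: [E] = 6.33 − 2.05X; [D] = 2.05 − 2.05X; [B] = 4.1X.
Kc = [B]^2 / ([E] [D]).
Equating to 7.95: the physical root is X = 0.841.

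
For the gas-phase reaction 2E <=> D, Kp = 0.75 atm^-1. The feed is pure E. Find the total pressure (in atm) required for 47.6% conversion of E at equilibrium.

P = 0.881 atm

Take 1 mol E as basis and let X be its fractional conversion, so ξ = 0.5X.
At extent ξ: n_E = 1 − X; n_D = 0.5X.
n_T = Σnᵢ = 1 − 0.5X.
Kp = p_D / (p_E^2) with p_i = (n_i/n_T)·P.
At X = 0.476: the mole-fraction product g(X) = Π y_i^ν_i = 0.6605. Since Kp = g(X)·P^{-1}, P = (g/Kp)^(1/1) = (0.6605/0.75)^(1/1) = 0.881 atm.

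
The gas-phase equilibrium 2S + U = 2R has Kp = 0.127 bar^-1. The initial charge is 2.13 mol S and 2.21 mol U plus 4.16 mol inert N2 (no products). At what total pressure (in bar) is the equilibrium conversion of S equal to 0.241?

Take 2.13 mol S as basis and let X be its fractional conversion, so ξ = 1.06X.
Mole table: n_S = 2.13 − 2.13X; n_U = 2.21 − 1.06X; n_R = 2.13X; n_I = 4.16 (inert).
n_T = Σnᵢ = 8.5 − 1.06X.
Kp = p_R^2 / (p_S^2 p_U) with p_i = (n_i/n_T)·P.
At X = 0.241: the mole-fraction product g(X) = Π y_i^ν_i = 0.4255. Since Kp = g(X)·P^{-1}, P = (g/Kp)^(1/1) = (0.4255/0.127)^(1/1) = 3.35 bar.

P = 3.35 bar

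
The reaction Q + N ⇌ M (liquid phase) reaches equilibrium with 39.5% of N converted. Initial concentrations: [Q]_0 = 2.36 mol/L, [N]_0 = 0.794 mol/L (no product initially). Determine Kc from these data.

Let X = conversion of N.
Concentrations: [Q] = 2.36 − 0.794X; [N] = 0.794 − 0.794X; [M] = 0.794X.
At X = 0.395: [Q] = 2.05, [N] = 0.48, [M] = 0.314.
Kc = [M] / ([Q] [N]) = 0.319 L/mol.

Kc = 0.319 L/mol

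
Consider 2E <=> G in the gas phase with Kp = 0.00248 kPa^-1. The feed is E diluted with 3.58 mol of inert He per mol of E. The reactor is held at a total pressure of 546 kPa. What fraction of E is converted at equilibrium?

X = 0.300

Take 1 mol E as basis and let X be its fractional conversion, so ξ = 0.5X.
Species balance: n_E = 1 − X; n_G = 0.5X; n_I = 3.58 (inert).
Summing: n_T = 4.58 − 0.5X.
With p_i = (n_i/n_T)P, Kp = p_G / (p_E^2).
Setting this equal to 0.00248 kPa^-1 and taking the physical root (0 < X < 1) gives X = 0.300.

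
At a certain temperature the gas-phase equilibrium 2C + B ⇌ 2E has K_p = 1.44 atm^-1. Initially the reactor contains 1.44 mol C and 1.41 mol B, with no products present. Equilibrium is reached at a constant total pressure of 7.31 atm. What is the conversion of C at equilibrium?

Basis: 1.44 mol C initially; let X = conversion of C. Extent ξ = 0.72X.
Moles: n_C = 1.44 − 1.44X; n_B = 1.41 − 0.72X; n_E = 1.44X.
n_T = Σnᵢ = 2.85 − 0.72X.
y_i = n_i/n_T, p_i = y_i·P. K_p = p_E^2 / (p_C^2 p_B).
Equating to 1.44 atm^-1 and solving on 0 < X < 1: X = 0.670.

X = 0.670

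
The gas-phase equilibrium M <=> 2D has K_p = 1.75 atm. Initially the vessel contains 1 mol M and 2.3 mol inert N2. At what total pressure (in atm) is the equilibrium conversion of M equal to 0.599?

Take 1 mol M as basis and let X be its fractional conversion, so ξ = X.
Species balance: n_M = 1 − X; n_D = 2X; n_I = 2.3 (inert).
Summing: n_T = 3.3 + X.
K_p = p_D^2 / (p_M) with p_i = (n_i/n_T)·P.
At X = 0.599: the mole-fraction product g(X) = Π y_i^ν_i = 0.9179. Since K_p = g(X)·P^{1}, P = (K_p/g)^(1/1) = (1.75/0.9179)^(1/1) = 1.91 atm.

P = 1.91 atm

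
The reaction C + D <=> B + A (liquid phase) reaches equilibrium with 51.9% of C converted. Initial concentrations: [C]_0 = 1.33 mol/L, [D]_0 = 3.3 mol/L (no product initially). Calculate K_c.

Let X = conversion of C.
Concentrations: [C] = 1.33 − 1.33X; [D] = 3.3 − 1.33X; [B] = 1.33X; [A] = 1.33X.
At X = 0.519: [C] = 0.64, [D] = 2.61, [B] = 0.69, [A] = 0.69.
K_c = [B] [A] / ([C] [D]) = 0.285.

K_c = 0.285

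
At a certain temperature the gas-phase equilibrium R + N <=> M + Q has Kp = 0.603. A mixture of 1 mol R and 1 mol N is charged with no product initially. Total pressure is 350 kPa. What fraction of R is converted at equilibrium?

Take 1 mol R as basis and let X be its fractional conversion, so ξ = X.
At extent ξ: n_R = 1 − X; n_N = 1 − X; n_M = X; n_Q = X.
Since Δν = 0, n_T = 2 throughout.
With p_i = (n_i/n_T)P, Kp = p_M p_Q / (p_R p_N).
Equating to 0.603 and solving on 0 < X < 1: X = 0.437.

X = 0.437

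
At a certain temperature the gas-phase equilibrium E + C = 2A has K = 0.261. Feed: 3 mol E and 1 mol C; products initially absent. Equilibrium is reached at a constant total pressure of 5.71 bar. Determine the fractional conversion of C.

Take 1 mol C as basis and let X be its fractional conversion, so ξ = X.
Mole table: n_E = 3 − X; n_C = 1 − X; n_A = 2X.
Total moles n_T = 4 (Δν = 0, constant).
Mole fractions y_i = n_i/n_T; K = p_A^2 / (p_E p_C) with p_i = y_i·P.
This yields a degree-2 equation in X; solving on (0,1), X = 0.339.

X = 0.339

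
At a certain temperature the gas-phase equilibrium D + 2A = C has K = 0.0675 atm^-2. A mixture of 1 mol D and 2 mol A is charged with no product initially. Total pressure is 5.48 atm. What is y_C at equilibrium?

Basis: 1 mol D initially; let X = conversion of D. Extent ξ = X.
Moles: n_D = 1 − X; n_A = 2 − 2X; n_C = X.
Total moles n_T = 3 − 2X.
Mole fractions y_i = n_i/n_T; K = p_C / (p_D p_A^2) with p_i = y_i·P.
Setting this equal to 0.0675 atm^-2 and taking the physical root (0 < X < 1) gives X = 0.382.
Then n_C = 0.382, n_T = 2.24, so y_C = 0.171.

y_C = 0.171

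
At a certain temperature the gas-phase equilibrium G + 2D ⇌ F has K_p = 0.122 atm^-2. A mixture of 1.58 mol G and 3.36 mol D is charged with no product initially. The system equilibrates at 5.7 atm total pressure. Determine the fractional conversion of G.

X = 0.519

Basis: 1.58 mol G initially; let X = conversion of G. Extent ξ = 1.58X.
Species balance: n_G = 1.58 − 1.58X; n_D = 3.36 − 3.16X; n_F = 1.58X.
n_T = Σnᵢ = 4.94 − 3.16X.
y_i = n_i/n_T, p_i = y_i·P. K_p = p_F / (p_G p_D^2).
Equating to 0.122 atm^-2 and solving on 0 < X < 1: X = 0.519.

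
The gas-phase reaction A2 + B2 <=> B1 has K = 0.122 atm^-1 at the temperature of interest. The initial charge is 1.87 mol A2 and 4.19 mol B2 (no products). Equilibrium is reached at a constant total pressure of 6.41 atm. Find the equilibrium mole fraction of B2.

y_B2 = 0.655

Take 1.87 mol A2 as basis and let X be its fractional conversion, so ξ = 1.87X.
Species balance: n_A2 = 1.87 − 1.87X; n_B2 = 4.19 − 1.87X; n_B1 = 1.87X.
n_T = Σnᵢ = 6.06 − 1.87X.
With p_i = (n_i/n_T)P, K = p_B1 / (p_A2 p_B2).
Substituting and setting equal to 0.122 atm^-1 gives a polynomial in X; the root in (0,1) is X = 0.339.
Then n_B2 = 3.56, n_T = 5.43, so y_B2 = 0.655.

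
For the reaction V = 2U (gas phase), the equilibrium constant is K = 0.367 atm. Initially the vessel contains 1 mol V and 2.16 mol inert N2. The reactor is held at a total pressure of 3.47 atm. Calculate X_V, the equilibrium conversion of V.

X = 0.259

Take 1 mol V as basis and let X be its fractional conversion, so ξ = X.
Species balance: n_V = 1 − X; n_U = 2X; n_I = 2.16 (inert).
n_T = Σnᵢ = 3.16 + X.
With p_i = (n_i/n_T)P, K = p_U^2 / (p_V).
Equating to 0.367 atm and solving on 0 < X < 1: X = 0.259.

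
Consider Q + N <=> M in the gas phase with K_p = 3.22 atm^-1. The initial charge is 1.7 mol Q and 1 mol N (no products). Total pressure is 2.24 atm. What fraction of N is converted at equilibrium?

X = 0.776

Basis: 1 mol N initially; let X = conversion of N. Extent ξ = X.
Species balance: n_Q = 1.7 − X; n_N = 1 − X; n_M = X.
n_T = Σnᵢ = 2.7 − X.
y_i = n_i/n_T, p_i = y_i·P. K_p = p_M / (p_Q p_N).
Setting this equal to 3.22 atm^-1 and taking the physical root (0 < X < 1) gives X = 0.776.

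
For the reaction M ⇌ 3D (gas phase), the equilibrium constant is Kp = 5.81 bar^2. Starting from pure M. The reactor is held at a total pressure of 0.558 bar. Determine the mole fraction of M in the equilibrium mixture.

y_M = 0.046

Let X = conversion of M (basis 1 mol M); extent of reaction ξ = X.
Moles: n_M = 1 − X; n_D = 3X.
Total moles n_T = 1 + 2X.
Mole fractions y_i = n_i/n_T; Kp = p_D^3 / (p_M) with p_i = y_i·P.
Substituting and setting equal to 5.81 bar^2 gives a polynomial in X; the root in (0,1) is X = 0.872.
Then n_M = 0.128, n_T = 2.74, so y_M = 0.046.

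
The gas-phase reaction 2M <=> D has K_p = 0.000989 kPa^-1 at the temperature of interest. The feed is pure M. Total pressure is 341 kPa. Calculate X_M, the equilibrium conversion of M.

Take 1 mol M as basis and let X be its fractional conversion, so ξ = 0.5X.
Species balance: n_M = 1 − X; n_D = 0.5X.
Total moles n_T = 1 − 0.5X.
With p_i = (n_i/n_T)P, K_p = p_D / (p_M^2).
This yields a degree-2 equation in X; solving on (0,1), X = 0.348.

X = 0.348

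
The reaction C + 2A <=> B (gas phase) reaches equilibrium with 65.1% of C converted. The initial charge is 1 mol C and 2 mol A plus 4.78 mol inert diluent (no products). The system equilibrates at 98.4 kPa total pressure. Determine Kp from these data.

Take 1 mol C as basis and let X be its fractional conversion, so ξ = X.
Moles: n_C = 1 − X; n_A = 2 − 2X; n_B = X; n_I = 4.78 (inert).
Total moles n_T = 7.78 − 2X.
At X = 0.651: n_C = 0.349, n_A = 0.698, n_B = 0.651, n_T = 6.48.
p_i = (n_i/n_T)·P. Kp = p_B / (p_C p_A^2) = 0.0166 kPa^-2.

Kp = 0.0166 kPa^-2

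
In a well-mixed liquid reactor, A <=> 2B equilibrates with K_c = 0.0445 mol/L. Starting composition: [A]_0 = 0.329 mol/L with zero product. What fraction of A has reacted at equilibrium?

Let X = conversion of A; extent ξ = 0.329·X mol/L.
Concentrations: [A] = 0.329 − 0.329X; [B] = 0.658X.
K_c = [B]^2 / ([A]).
Equating to 0.0445 mol/L: the physical root is X = 0.168.

X = 0.168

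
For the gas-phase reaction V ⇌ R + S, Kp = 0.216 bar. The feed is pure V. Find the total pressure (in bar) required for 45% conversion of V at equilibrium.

P = 0.851 bar

Take 1 mol V as basis and let X be its fractional conversion, so ξ = X.
Moles: n_V = 1 − X; n_R = X; n_S = X.
Total moles n_T = 1 + X.
Kp = p_R p_S / (p_V) with p_i = (n_i/n_T)·P.
At X = 0.45: the mole-fraction product g(X) = Π y_i^ν_i = 0.2539. Since Kp = g(X)·P^{1}, P = (Kp/g)^(1/1) = (0.216/0.2539)^(1/1) = 0.851 bar.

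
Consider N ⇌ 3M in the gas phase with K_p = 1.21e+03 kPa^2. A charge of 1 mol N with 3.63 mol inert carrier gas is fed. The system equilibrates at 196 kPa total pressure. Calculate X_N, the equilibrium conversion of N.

X = 0.283

Let X = conversion of N (basis 1 mol N); extent of reaction ξ = X.
At extent ξ: n_N = 1 − X; n_M = 3X; n_I = 3.63 (inert).
n_T = Σnᵢ = 4.63 + 2X.
With p_i = (n_i/n_T)P, K_p = p_M^3 / (p_N).
Setting this equal to 1.21e+03 kPa^2 and taking the physical root (0 < X < 1) gives X = 0.283.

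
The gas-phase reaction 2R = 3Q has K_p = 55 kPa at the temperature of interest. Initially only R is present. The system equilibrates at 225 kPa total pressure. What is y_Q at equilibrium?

Take 1 mol R as basis and let X be its fractional conversion, so ξ = 0.5X.
At extent ξ: n_R = 1 − X; n_Q = 1.5X.
Total moles n_T = 1 + 0.5X.
With p_i = (n_i/n_T)P, K_p = p_Q^3 / (p_R^2).
Substituting and setting equal to 55 kPa gives a polynomial in X; the root in (0,1) is X = 0.335.
Then n_Q = 0.502, n_T = 1.17, so y_Q = 0.430.

y_Q = 0.430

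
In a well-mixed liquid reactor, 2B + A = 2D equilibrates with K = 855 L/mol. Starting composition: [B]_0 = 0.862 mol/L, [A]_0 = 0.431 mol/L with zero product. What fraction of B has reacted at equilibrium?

Let X = conversion of B; extent ξ = 0.862X/2 mol/L.
Concentrations: [B] = 0.862 − 0.862X; [A] = 0.431 − 0.431X; [D] = 0.862X.
K = [D]^2 / ([B]^2 [A]).
This equals 855 at X = 0.873 (the root in 0 < X < 1).

X = 0.873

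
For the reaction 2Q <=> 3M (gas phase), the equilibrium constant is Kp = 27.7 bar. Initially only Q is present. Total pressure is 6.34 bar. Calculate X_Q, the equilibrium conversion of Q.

Basis: 1 mol Q initially; let X = conversion of Q. Extent ξ = 0.5X.
Mole table: n_Q = 1 − X; n_M = 1.5X.
n_T = Σnᵢ = 1 + 0.5X.
Mole fractions y_i = n_i/n_T; Kp = p_M^3 / (p_Q^2) with p_i = y_i·P.
Equating to 27.7 bar and solving on 0 < X < 1: X = 0.623.

X = 0.623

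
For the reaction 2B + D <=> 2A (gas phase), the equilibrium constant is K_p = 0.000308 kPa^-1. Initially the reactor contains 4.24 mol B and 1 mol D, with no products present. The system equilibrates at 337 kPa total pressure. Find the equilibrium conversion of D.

Basis: 1 mol D initially; let X = conversion of D. Extent ξ = X.
Mole table: n_B = 4.24 − 2X; n_D = 1 − X; n_A = 2X.
Summing: n_T = 5.24 − X.
Mole fractions y_i = n_i/n_T; K_p = p_A^2 / (p_B^2 p_D) with p_i = y_i·P.
Equating to 0.000308 kPa^-1 and solving on 0 < X < 1: X = 0.237.

X = 0.237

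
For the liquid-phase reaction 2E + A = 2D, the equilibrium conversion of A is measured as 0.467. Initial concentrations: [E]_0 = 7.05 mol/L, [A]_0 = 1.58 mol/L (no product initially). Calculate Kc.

Kc = 0.0832 L/mol

Let X = conversion of A.
Concentrations: [E] = 7.05 − 3.16X; [A] = 1.58 − 1.58X; [D] = 3.16X.
At X = 0.467: [E] = 5.57, [A] = 0.842, [D] = 1.48.
Kc = [D]^2 / ([E]^2 [A]) = 0.0832 L/mol.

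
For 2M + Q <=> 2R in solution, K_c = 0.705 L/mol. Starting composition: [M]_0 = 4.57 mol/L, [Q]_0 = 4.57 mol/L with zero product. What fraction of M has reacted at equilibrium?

X = 0.600

Let X = conversion of M; extent ξ = 4.57X/2 mol/L.
Concentrations: [M] = 4.57 − 4.57X; [Q] = 4.57 − 2.29X; [R] = 4.57X.
K_c = [R]^2 / ([M]^2 [Q]).
Equating to 0.705 L/mol: the physical root is X = 0.600.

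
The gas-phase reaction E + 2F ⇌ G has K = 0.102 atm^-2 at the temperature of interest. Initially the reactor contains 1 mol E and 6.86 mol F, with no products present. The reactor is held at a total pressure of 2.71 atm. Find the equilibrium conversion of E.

Let X = conversion of E (basis 1 mol E); extent of reaction ξ = X.
Species balance: n_E = 1 − X; n_F = 6.86 − 2X; n_G = X.
n_T = Σnᵢ = 7.86 − 2X.
y_i = n_i/n_T, p_i = y_i·P. K = p_G / (p_E p_F^2).
This yields a degree-3 equation in X; solving on (0,1), X = 0.357.

X = 0.357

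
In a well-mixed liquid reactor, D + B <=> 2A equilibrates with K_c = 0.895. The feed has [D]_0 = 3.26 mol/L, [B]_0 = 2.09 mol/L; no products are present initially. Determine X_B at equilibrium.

Let X = conversion of B; extent ξ = 2.09·X mol/L.
Concentrations: [D] = 3.26 − 2.09X; [B] = 2.09 − 2.09X; [A] = 4.18X.
K_c = [A]^2 / ([D] [B]).
Setting equal to 0.895 and solving for X on (0,1) gives X = 0.396.

X = 0.396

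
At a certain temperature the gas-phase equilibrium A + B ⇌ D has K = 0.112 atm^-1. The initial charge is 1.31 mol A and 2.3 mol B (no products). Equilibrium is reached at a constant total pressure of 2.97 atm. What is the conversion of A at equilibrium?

X = 0.169

Let X = conversion of A (basis 1.31 mol A); extent of reaction ξ = 1.31X.
Moles: n_A = 1.31 − 1.31X; n_B = 2.3 − 1.31X; n_D = 1.31X.
Total moles n_T = 3.61 − 1.31X.
y_i = n_i/n_T, p_i = y_i·P. K = p_D / (p_A p_B).
This yields a degree-2 equation in X; solving on (0,1), X = 0.169.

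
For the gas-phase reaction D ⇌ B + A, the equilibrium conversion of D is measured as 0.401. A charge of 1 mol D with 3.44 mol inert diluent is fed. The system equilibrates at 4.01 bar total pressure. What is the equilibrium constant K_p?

Basis: 1 mol D initially; let X = conversion of D. Extent ξ = X.
Moles: n_D = 1 − X; n_B = X; n_A = X; n_I = 3.44 (inert).
Summing: n_T = 4.44 + X.
At X = 0.401: n_D = 0.599, n_B = 0.401, n_A = 0.401, n_T = 4.84.
p_i = (n_i/n_T)·P. K_p = p_B p_A / (p_D) = 0.222 bar.

K_p = 0.222 bar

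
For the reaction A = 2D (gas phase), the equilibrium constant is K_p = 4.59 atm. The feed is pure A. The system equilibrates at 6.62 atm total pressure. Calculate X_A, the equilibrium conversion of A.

Take 1 mol A as basis and let X be its fractional conversion, so ξ = X.
Moles: n_A = 1 − X; n_D = 2X.
n_T = Σnᵢ = 1 + X.
Mole fractions y_i = n_i/n_T; K_p = p_D^2 / (p_A) with p_i = y_i·P.
This yields a degree-2 equation in X; solving on (0,1), X = 0.384.

X = 0.384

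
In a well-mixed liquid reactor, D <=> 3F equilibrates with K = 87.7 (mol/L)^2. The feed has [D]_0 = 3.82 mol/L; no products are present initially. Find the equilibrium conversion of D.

Let X = conversion of D; extent ξ = 3.82·X mol/L.
Concentrations: [D] = 3.82 − 3.82X; [F] = 11.5X.
K = [F]^3 / ([D]).
Equating to 87.7 (mol/L)^2: the physical root is X = 0.486.

X = 0.486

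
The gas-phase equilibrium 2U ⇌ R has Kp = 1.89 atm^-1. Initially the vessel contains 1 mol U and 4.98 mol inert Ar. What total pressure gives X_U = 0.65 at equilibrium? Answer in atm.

Basis: 1 mol U initially; let X = conversion of U. Extent ξ = 0.5X.
Species balance: n_U = 1 − X; n_R = 0.5X; n_I = 4.98 (inert).
n_T = Σnᵢ = 5.98 − 0.5X.
Kp = p_R / (p_U^2) with p_i = (n_i/n_T)·P.
At X = 0.65: the mole-fraction product g(X) = Π y_i^ν_i = 15. Since Kp = g(X)·P^{-1}, P = (g/Kp)^(1/1) = (15/1.89)^(1/1) = 7.94 atm.

P = 7.94 atm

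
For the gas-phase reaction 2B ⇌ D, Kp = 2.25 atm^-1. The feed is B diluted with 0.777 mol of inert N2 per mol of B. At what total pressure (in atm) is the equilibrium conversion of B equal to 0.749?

Basis: 1 mol B initially; let X = conversion of B. Extent ξ = 0.5X.
Moles: n_B = 1 − X; n_D = 0.5X; n_I = 0.777 (inert).
Total moles n_T = 1.78 − 0.5X.
Kp = p_D / (p_B^2) with p_i = (n_i/n_T)·P.
At X = 0.749: the mole-fraction product g(X) = Π y_i^ν_i = 8.337. Since Kp = g(X)·P^{-1}, P = (g/Kp)^(1/1) = (8.337/2.25)^(1/1) = 3.71 atm.

P = 3.71 atm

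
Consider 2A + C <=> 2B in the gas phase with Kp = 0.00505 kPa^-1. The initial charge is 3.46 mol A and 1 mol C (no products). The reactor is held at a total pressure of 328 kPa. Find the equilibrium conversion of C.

X = 0.532

Basis: 1 mol C initially; let X = conversion of C. Extent ξ = X.
At extent ξ: n_A = 3.46 − 2X; n_C = 1 − X; n_B = 2X.
Total moles n_T = 4.46 − X.
With p_i = (n_i/n_T)P, Kp = p_B^2 / (p_A^2 p_C).
Substituting and setting equal to 0.00505 kPa^-1 gives a polynomial in X; the root in (0,1) is X = 0.532.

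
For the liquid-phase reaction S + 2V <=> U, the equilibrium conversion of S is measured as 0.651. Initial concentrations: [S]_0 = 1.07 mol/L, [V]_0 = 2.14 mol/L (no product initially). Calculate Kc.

Let X = conversion of S.
Concentrations: [S] = 1.07 − 1.07X; [V] = 2.14 − 2.14X; [U] = 1.07X.
At X = 0.651: [S] = 0.373, [V] = 0.747, [U] = 0.697.
Kc = [U] / ([S] [V]^2) = 3.34 (mol/L)^-2.

Kc = 3.34 (mol/L)^-2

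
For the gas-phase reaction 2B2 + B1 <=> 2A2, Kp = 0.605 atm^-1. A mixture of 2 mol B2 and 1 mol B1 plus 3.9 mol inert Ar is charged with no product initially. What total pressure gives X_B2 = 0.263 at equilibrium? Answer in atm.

Take 2 mol B2 as basis and let X be its fractional conversion, so ξ = X.
Species balance: n_B2 = 2 − 2X; n_B1 = 1 − X; n_A2 = 2X; n_I = 3.9 (inert).
n_T = Σnᵢ = 6.9 − X.
Kp = p_A2^2 / (p_B2^2 p_B1) with p_i = (n_i/n_T)·P.
At X = 0.263: the mole-fraction product g(X) = Π y_i^ν_i = 1.147. Since Kp = g(X)·P^{-1}, P = (g/Kp)^(1/1) = (1.147/0.605)^(1/1) = 1.9 atm.

P = 1.9 atm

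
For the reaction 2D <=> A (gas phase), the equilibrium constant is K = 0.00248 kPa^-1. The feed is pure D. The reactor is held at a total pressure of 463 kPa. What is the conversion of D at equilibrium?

Basis: 1 mol D initially; let X = conversion of D. Extent ξ = 0.5X.
Moles: n_D = 1 − X; n_A = 0.5X.
Total moles n_T = 1 − 0.5X.
With p_i = (n_i/n_T)P, K = p_A / (p_D^2).
Equating to 0.00248 kPa^-1 and solving on 0 < X < 1: X = 0.577.

X = 0.577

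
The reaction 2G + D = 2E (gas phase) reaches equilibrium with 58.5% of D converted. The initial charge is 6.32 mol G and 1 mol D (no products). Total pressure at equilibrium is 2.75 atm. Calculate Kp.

Take 1 mol D as basis and let X be its fractional conversion, so ξ = X.
At extent ξ: n_G = 6.32 − 2X; n_D = 1 − X; n_E = 2X.
Summing: n_T = 7.32 − X.
At X = 0.585: n_G = 5.15, n_D = 0.415, n_E = 1.17, n_T = 6.74.
p_i = (n_i/n_T)·P. Kp = p_E^2 / (p_G^2 p_D) = 0.305 atm^-1.

Kp = 0.305 atm^-1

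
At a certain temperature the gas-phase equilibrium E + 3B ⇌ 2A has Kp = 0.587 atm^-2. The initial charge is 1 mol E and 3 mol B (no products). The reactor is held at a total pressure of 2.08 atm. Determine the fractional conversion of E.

Let X = conversion of E (basis 1 mol E); extent of reaction ξ = X.
Species balance: n_E = 1 − X; n_B = 3 − 3X; n_A = 2X.
n_T = Σnᵢ = 4 − 2X.
Mole fractions y_i = n_i/n_T; Kp = p_A^2 / (p_E p_B^3) with p_i = y_i·P.
Setting this equal to 0.587 atm^-2 and taking the physical root (0 < X < 1) gives X = 0.429.

X = 0.429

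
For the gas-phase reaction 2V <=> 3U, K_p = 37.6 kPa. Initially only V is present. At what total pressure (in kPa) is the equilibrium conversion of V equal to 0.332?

Take 1 mol V as basis and let X be its fractional conversion, so ξ = 0.5X.
Moles: n_V = 1 − X; n_U = 1.5X.
Total moles n_T = 1 + 0.5X.
K_p = p_U^3 / (p_V^2) with p_i = (n_i/n_T)·P.
At X = 0.332: the mole-fraction product g(X) = Π y_i^ν_i = 0.2374. Since K_p = g(X)·P^{1}, P = (K_p/g)^(1/1) = (37.6/0.2374)^(1/1) = 158 kPa.

P = 158 kPa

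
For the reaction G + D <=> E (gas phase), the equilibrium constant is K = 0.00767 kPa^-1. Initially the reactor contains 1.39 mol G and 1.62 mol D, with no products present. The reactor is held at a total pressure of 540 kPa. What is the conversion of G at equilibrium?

X = 0.600

Take 1.39 mol G as basis and let X be its fractional conversion, so ξ = 1.39X.
At extent ξ: n_G = 1.39 − 1.39X; n_D = 1.62 − 1.39X; n_E = 1.39X.
Total moles n_T = 3.01 − 1.39X.
Mole fractions y_i = n_i/n_T; K = p_E / (p_G p_D) with p_i = y_i·P.
This yields a degree-2 equation in X; solving on (0,1), X = 0.600.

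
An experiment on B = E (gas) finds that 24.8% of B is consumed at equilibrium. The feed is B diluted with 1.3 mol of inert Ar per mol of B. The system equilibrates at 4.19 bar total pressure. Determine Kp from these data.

Kp = 0.33

Take 1 mol B as basis and let X be its fractional conversion, so ξ = X.
At extent ξ: n_B = 1 − X; n_E = X; n_I = 1.3 (inert).
n_T stays at 2.3 (no change in mole number).
At X = 0.248: n_B = 0.752, n_E = 0.248, n_T = 2.3.
p_i = (n_i/n_T)·P. Kp = p_E / (p_B) = 0.33.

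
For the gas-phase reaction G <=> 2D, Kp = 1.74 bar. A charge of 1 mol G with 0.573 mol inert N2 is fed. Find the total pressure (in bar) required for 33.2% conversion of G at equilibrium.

Let X = conversion of G (basis 1 mol G); extent of reaction ξ = X.
Species balance: n_G = 1 − X; n_D = 2X; n_I = 0.573 (inert).
n_T = Σnᵢ = 1.57 + X.
Kp = p_D^2 / (p_G) with p_i = (n_i/n_T)·P.
At X = 0.332: the mole-fraction product g(X) = Π y_i^ν_i = 0.3465. Since Kp = g(X)·P^{1}, P = (Kp/g)^(1/1) = (1.74/0.3465)^(1/1) = 5.02 bar.

P = 5.02 bar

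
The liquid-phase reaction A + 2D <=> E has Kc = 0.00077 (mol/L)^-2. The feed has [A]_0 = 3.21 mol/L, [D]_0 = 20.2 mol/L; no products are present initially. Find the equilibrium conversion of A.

X = 0.214

Let X = conversion of A; extent ξ = 3.21·X mol/L.
Concentrations: [A] = 3.21 − 3.21X; [D] = 20.2 − 6.42X; [E] = 3.21X.
Kc = [E] / ([A] [D]^2).
This equals 0.00077 at X = 0.214 (the root in 0 < X < 1).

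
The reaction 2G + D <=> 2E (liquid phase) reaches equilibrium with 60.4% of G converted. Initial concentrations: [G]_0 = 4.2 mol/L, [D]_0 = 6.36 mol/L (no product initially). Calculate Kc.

Kc = 0.457 L/mol

Let X = conversion of G.
Concentrations: [G] = 4.2 − 4.2X; [D] = 6.36 − 2.1X; [E] = 4.2X.
At X = 0.604: [G] = 1.66, [D] = 5.09, [E] = 2.54.
Kc = [E]^2 / ([G]^2 [D]) = 0.457 L/mol.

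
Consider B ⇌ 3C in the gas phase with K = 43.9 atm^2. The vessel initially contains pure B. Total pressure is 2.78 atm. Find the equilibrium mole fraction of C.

Let X = conversion of B (basis 1 mol B); extent of reaction ξ = X.
At extent ξ: n_B = 1 − X; n_C = 3X.
Total moles n_T = 1 + 2X.
With p_i = (n_i/n_T)P, K = p_C^3 / (p_B).
Setting this equal to 43.9 atm^2 and taking the physical root (0 < X < 1) gives X = 0.710.
Then n_C = 2.13, n_T = 2.42, so y_C = 0.880.

y_C = 0.880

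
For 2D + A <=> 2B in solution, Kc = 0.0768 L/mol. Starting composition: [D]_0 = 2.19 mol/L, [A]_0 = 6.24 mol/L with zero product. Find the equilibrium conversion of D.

Let X = conversion of D; extent ξ = 2.19X/2 mol/L.
Concentrations: [D] = 2.19 − 2.19X; [A] = 6.24 − 1.09X; [B] = 2.19X.
Kc = [B]^2 / ([D]^2 [A]).
Setting equal to 0.0768 and solving for X on (0,1) gives X = 0.400.

X = 0.400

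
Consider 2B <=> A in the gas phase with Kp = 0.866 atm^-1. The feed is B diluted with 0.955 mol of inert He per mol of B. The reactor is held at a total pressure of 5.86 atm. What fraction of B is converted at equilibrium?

X = 0.672

Let X = conversion of B (basis 1 mol B); extent of reaction ξ = 0.5X.
Moles: n_B = 1 − X; n_A = 0.5X; n_I = 0.955 (inert).
Total moles n_T = 1.96 − 0.5X.
With p_i = (n_i/n_T)P, Kp = p_A / (p_B^2).
Equating to 0.866 atm^-1 and solving on 0 < X < 1: X = 0.672.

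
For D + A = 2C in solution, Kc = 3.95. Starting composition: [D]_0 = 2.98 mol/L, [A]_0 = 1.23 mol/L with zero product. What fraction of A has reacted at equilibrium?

X = 0.706

Let X = conversion of A; extent ξ = 1.23·X mol/L.
Concentrations: [D] = 2.98 − 1.23X; [A] = 1.23 − 1.23X; [C] = 2.46X.
Kc = [C]^2 / ([D] [A]).
Setting equal to 3.95 and solving for X on (0,1) gives X = 0.706.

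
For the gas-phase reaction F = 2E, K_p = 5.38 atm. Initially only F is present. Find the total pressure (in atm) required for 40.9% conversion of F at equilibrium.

P = 6.7 atm

Take 1 mol F as basis and let X be its fractional conversion, so ξ = X.
Moles: n_F = 1 − X; n_E = 2X.
Total moles n_T = 1 + X.
K_p = p_E^2 / (p_F) with p_i = (n_i/n_T)·P.
At X = 0.409: the mole-fraction product g(X) = Π y_i^ν_i = 0.8035. Since K_p = g(X)·P^{1}, P = (K_p/g)^(1/1) = (5.38/0.8035)^(1/1) = 6.7 atm.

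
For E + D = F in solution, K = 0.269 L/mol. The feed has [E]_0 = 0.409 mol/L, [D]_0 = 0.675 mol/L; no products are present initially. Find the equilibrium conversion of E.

X = 0.142

Let X = conversion of E; extent ξ = 0.409·X mol/L.
Concentrations: [E] = 0.409 − 0.409X; [D] = 0.675 − 0.409X; [F] = 0.409X.
K = [F] / ([E] [D]).
This equals 0.269 at X = 0.142 (the root in 0 < X < 1).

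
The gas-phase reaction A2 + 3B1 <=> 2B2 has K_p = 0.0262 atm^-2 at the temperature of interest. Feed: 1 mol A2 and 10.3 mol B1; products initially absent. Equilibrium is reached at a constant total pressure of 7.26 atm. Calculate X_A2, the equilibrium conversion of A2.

X = 0.725

Basis: 1 mol A2 initially; let X = conversion of A2. Extent ξ = X.
Mole table: n_A2 = 1 − X; n_B1 = 10.3 − 3X; n_B2 = 2X.
Total moles n_T = 11.3 − 2X.
With p_i = (n_i/n_T)P, K_p = p_B2^2 / (p_A2 p_B1^3).
Setting this equal to 0.0262 atm^-2 and taking the physical root (0 < X < 1) gives X = 0.725.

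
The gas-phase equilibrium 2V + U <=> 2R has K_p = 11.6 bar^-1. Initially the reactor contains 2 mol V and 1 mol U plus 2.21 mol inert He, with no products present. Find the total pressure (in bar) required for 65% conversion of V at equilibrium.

Basis: 2 mol V initially; let X = conversion of V. Extent ξ = X.
Moles: n_V = 2 − 2X; n_U = 1 − X; n_R = 2X; n_I = 2.21 (inert).
Summing: n_T = 5.21 − X.
K_p = p_R^2 / (p_V^2 p_U) with p_i = (n_i/n_T)·P.
At X = 0.65: the mole-fraction product g(X) = Π y_i^ν_i = 44.94. Since K_p = g(X)·P^{-1}, P = (g/K_p)^(1/1) = (44.94/11.6)^(1/1) = 3.87 bar.

P = 3.87 bar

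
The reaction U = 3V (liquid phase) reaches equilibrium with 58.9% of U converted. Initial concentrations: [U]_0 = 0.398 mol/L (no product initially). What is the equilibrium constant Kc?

Kc = 2.13 (mol/L)^2

Let X = conversion of U.
Concentrations: [U] = 0.398 − 0.398X; [V] = 1.19X.
At X = 0.589: [U] = 0.164, [V] = 0.703.
Kc = [V]^3 / ([U]) = 2.13 (mol/L)^2.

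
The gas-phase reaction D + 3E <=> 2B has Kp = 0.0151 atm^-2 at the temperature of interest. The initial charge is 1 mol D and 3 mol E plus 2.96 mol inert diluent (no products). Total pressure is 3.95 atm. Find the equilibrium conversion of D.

Take 1 mol D as basis and let X be its fractional conversion, so ξ = X.
Species balance: n_D = 1 − X; n_E = 3 − 3X; n_B = 2X; n_I = 2.96 (inert).
Total moles n_T = 6.96 − 2X.
With p_i = (n_i/n_T)P, Kp = p_B^2 / (p_D p_E^3).
Equating to 0.0151 atm^-2 and solving on 0 < X < 1: X = 0.140.

X = 0.140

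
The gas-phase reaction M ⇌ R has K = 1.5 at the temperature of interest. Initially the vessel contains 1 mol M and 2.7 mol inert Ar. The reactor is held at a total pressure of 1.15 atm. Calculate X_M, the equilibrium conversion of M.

Take 1 mol M as basis and let X be its fractional conversion, so ξ = X.
Moles: n_M = 1 − X; n_R = X; n_I = 2.7 (inert).
Total moles n_T = 3.7 (Δν = 0, constant).
With p_i = (n_i/n_T)P, K = p_R / (p_M).
Setting this equal to 1.5 and taking the physical root (0 < X < 1) gives X = 0.600.

X = 0.600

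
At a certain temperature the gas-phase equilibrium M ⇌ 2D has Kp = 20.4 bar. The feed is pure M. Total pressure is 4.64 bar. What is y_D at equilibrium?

y_D = 0.840

Take 1 mol M as basis and let X be its fractional conversion, so ξ = X.
At extent ξ: n_M = 1 − X; n_D = 2X.
Total moles n_T = 1 + X.
With p_i = (n_i/n_T)P, Kp = p_D^2 / (p_M).
Equating to 20.4 bar and solving on 0 < X < 1: X = 0.724.
Then n_D = 1.45, n_T = 1.72, so y_D = 0.840.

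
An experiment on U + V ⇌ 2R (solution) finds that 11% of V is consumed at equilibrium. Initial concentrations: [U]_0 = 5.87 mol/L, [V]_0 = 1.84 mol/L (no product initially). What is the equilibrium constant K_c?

K_c = 0.0177

Let X = conversion of V.
Concentrations: [U] = 5.87 − 1.84X; [V] = 1.84 − 1.84X; [R] = 3.68X.
At X = 0.11: [U] = 5.67, [V] = 1.64, [R] = 0.405.
K_c = [R]^2 / ([U] [V]) = 0.0177.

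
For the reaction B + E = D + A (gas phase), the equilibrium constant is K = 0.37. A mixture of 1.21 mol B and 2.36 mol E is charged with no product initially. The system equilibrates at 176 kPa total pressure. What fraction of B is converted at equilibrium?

Take 1.21 mol B as basis and let X be its fractional conversion, so ξ = 1.21X.
Moles: n_B = 1.21 − 1.21X; n_E = 2.36 − 1.21X; n_D = 1.21X; n_A = 1.21X.
Since Δν = 0, n_T = 3.57 throughout.
Mole fractions y_i = n_i/n_T; K = p_D p_A / (p_B p_E) with p_i = y_i·P.
Setting this equal to 0.37 and taking the physical root (0 < X < 1) gives X = 0.511.

X = 0.511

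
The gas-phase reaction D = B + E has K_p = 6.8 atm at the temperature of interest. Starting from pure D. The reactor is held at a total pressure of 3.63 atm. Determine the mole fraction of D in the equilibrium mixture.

y_D = 0.107

Take 1 mol D as basis and let X be its fractional conversion, so ξ = X.
Mole table: n_D = 1 − X; n_B = X; n_E = X.
Summing: n_T = 1 + X.
Mole fractions y_i = n_i/n_T; K_p = p_B p_E / (p_D) with p_i = y_i·P.
This yields a degree-2 equation in X; solving on (0,1), X = 0.807.
Then n_D = 0.193, n_T = 1.81, so y_D = 0.107.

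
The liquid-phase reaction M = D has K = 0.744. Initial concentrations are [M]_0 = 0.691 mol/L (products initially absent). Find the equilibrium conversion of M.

Let X = conversion of M; extent ξ = 0.691·X mol/L.
Concentrations: [M] = 0.691 − 0.691X; [D] = 0.691X.
K = [D] / ([M]).
Equating to 0.744: the physical root is X = 0.427.

X = 0.427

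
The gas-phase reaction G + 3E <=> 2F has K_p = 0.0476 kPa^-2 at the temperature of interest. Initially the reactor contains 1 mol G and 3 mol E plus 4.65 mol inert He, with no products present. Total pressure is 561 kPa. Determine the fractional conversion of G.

X = 0.863

Let X = conversion of G (basis 1 mol G); extent of reaction ξ = X.
Species balance: n_G = 1 − X; n_E = 3 − 3X; n_F = 2X; n_I = 4.65 (inert).
n_T = Σnᵢ = 8.65 − 2X.
With p_i = (n_i/n_T)P, K_p = p_F^2 / (p_G p_E^3).
Substituting and setting equal to 0.0476 kPa^-2 gives a polynomial in X; the root in (0,1) is X = 0.863.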